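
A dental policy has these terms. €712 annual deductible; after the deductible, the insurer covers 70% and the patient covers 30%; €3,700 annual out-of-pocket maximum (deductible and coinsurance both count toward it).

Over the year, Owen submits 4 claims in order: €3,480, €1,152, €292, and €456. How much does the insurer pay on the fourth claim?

€319.20

Bill 1, €3,480: deductible takes €712, €2,768 remains; patient's 30% is €830.40. Patient pays €1,542.40; OOP now €1,542.40. Plan pays €3,480 − €1,542.40 = €1,937.60.
Bill 2, €1,152: deductible met; 30% of €1,152 = €345.60. Patient pays €345.60; OOP now €1,888. Plan pays €1,152 − €345.60 = €806.40.
Bill 3, €292: deductible already satisfied, so patient's share is 30% × €292 = €87.60. Patient pays €87.60; OOP now €1,975.60. Plan pays €292 − €87.60 = €204.40.
Bill 4, €456: deductible already satisfied, so patient's share is 30% × €456 = €136.80. Patient owes €136.80 (running OOP €2,112.40). Insurer: €456 − €136.80 = €319.20.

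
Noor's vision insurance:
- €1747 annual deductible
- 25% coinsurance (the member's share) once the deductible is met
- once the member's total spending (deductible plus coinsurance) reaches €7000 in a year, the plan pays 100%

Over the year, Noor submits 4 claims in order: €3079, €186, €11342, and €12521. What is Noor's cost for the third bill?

Claim 1 (€3079): deductible takes €1747, €1332 remains; member's 25% is €333. Member pays €2080; OOP now €2080.
Claim 2 (€186): deductible already satisfied, so member's share is 25% × €186 = €46.50. Cost to member: €46.50. OOP to date €2126.50.
Claim 3 (€11342): deductible met; 25% of €11342 = €2835.50. Member pays €2835.50; OOP now €4962.

€2835.50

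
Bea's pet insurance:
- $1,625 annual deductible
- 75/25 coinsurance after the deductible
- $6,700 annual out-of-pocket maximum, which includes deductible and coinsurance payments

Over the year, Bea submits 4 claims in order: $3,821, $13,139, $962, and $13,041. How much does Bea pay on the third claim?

Bill 1, $3,821: deductible takes $1,625, $2,196 remains; owner's 25% is $549. Owner owes $2,174 (running OOP $2,174).
Bill 2, $13,139: 25% coinsurance on $13,139 = $3,284.75. Cost to owner: $3,284.75. OOP to date $5,458.75.
Bill 3, $962: 25% coinsurance on $962 = $240.50. Cost to owner: $240.50. OOP to date $5,699.25.

$240.50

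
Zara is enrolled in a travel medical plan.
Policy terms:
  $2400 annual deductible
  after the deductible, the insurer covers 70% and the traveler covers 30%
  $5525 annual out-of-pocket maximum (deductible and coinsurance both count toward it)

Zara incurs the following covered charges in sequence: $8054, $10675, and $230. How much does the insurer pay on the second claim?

$9246.20

Claim 1 — $8054: $2400 to deductible, leaving $5654; 30% of $5654 = $1696.20. Traveler pays $4096.20; OOP now $4096.20. Plan pays $8054 − $4096.20 = $3957.80.
Claim 2 — $10675: deductible met; 30% of $10675 = $3202.50. OOP would hit $7298.70 > $5525, so the cap limits the traveler to $5525 − $4096.20 = $1428.80. Plan pays $10675 − $1428.80 = $9246.20.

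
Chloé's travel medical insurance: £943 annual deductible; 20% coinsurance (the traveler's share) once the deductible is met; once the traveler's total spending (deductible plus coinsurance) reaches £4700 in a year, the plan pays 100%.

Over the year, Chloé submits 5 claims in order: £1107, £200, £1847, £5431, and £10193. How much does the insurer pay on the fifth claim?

Claim 1 (£1107): £943 to deductible, leaving £164; coinsurance £164 × 20% = £32.80. Traveler owes £975.80 (running OOP £975.80). Plan pays £1107 − £975.80 = £131.20.
Claim 2 (£200): deductible already satisfied, so traveler's share is 20% × £200 = £40. Cost to traveler: £40. OOP to date £1015.80. Plan pays £200 − £40 = £160.
Claim 3 (£1847): deductible already satisfied, so traveler's share is 20% × £1847 = £369.40. Traveler owes £369.40 (running OOP £1385.20). Plan pays £1847 − £369.40 = £1477.60.
Claim 4 (£5431): deductible met; 20% of £5431 = £1086.20. Traveler owes £1086.20 (running OOP £2471.40). Plan pays £5431 − £1086.20 = £4344.80.
Claim 5 (£10193): deductible already satisfied, so traveler's share is 20% × £10193 = £2038.60. Cost to traveler: £2038.60. OOP to date £4510. Insurer: £10193 − £2038.60 = £8154.40.

£8154.40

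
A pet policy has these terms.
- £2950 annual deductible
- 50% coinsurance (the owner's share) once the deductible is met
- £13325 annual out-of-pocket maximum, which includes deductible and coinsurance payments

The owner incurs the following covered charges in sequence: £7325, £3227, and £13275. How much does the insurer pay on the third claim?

£6701

#1 (£7325): £2950 to deductible, leaving £4375; owner's 50% is £2187.50. Owner owes £5137.50 (running OOP £5137.50). Insurer: £7325 − £5137.50 = £2187.50.
#2 (£3227): 50% coinsurance on £3227 = £1613.50. Owner pays £1613.50; OOP now £6751. Plan pays £3227 − £1613.50 = £1613.50.
#3 (£13275): 50% coinsurance on £13275 = £6637.50. OOP would hit £13388.50 > £13325, so the cap limits the owner to £13325 − £6751 = £6574. Insurer: £13275 − £6574 = £6701.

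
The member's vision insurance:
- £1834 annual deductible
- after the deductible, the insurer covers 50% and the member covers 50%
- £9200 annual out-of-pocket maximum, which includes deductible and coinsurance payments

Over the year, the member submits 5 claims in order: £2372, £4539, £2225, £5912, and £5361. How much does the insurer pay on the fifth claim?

Claim 1 — £2372: deductible takes £1834, £538 remains; coinsurance £538 × 50% = £269. Member owes £2103 (running OOP £2103). Insurer: £2372 − £2103 = £269.
Claim 2 — £4539: deductible met; 50% of £4539 = £2269.50. Cost to member: £2269.50. OOP to date £4372.50. Plan pays £4539 − £2269.50 = £2269.50.
Claim 3 — £2225: deductible already satisfied, so member's share is 50% × £2225 = £1112.50. Cost to member: £1112.50. OOP to date £5485. Plan pays £2225 − £1112.50 = £1112.50.
Claim 4 — £5912: 50% coinsurance on £5912 = £2956. Cost to member: £2956. OOP to date £8441. Plan pays £5912 − £2956 = £2956.
Claim 5 — £5361: deductible met; 50% of £5361 = £2680.50. That would push OOP to £11121.50, over the £9200 cap, so member pays £9200 − £8441 = £759. Plan pays £5361 − £759 = £4602.

£4602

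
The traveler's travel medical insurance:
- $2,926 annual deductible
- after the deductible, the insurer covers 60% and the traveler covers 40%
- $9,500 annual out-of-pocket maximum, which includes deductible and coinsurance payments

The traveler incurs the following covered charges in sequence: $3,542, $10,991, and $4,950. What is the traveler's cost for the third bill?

$1,931.20

#1 ($3,542): $2,926 to deductible, leaving $616; traveler's 40% is $246.40. Traveler owes $3,172.40 (running OOP $3,172.40).
#2 ($10,991): deductible already satisfied, so traveler's share is 40% × $10,991 = $4,396.40. Traveler owes $4,396.40 (running OOP $7,568.80).
#3 ($4,950): deductible met; 40% of $4,950 = $1,980. OOP would hit $9,548.80 > $9,500, so the cap limits the traveler to $9,500 − $7,568.80 = $1,931.20.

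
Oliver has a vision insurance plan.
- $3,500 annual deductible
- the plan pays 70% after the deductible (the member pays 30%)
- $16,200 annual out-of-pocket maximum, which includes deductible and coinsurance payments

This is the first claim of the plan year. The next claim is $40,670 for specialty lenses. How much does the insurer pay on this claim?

Deductible not yet touched, so the first $3,500 of the bill goes to the deductible.
After the $3,500 deductible portion, $40,670 − $3,500 = $37,170 is subject to coinsurance.
Member's 30% share of $37,170 is $11,151.
So the member owes $3,500 + $11,151 = $14,651 before any cap.
Total out-of-pocket so far would be $0 + $14,651 = $14,651, below the $16,200 cap — no reduction.
The plan picks up $40,670 − $14,651 = $26,019.

$26,019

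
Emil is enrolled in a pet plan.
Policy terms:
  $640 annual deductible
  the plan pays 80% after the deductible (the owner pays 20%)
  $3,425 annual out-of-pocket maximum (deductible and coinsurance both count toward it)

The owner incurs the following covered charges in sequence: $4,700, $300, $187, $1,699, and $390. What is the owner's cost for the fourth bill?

#1 ($4,700): $640 to deductible, leaving $4,060; owner's 20% is $812. Cost to owner: $1,452. OOP to date $1,452.
#2 ($300): deductible already satisfied, so owner's share is 20% × $300 = $60. Cost to owner: $60. OOP to date $1,512.
#3 ($187): deductible met; 20% of $187 = $37.40. Owner owes $37.40 (running OOP $1,549.40).
#4 ($1,699): 20% coinsurance on $1,699 = $339.80. Owner owes $339.80 (running OOP $1,889.20).

$339.80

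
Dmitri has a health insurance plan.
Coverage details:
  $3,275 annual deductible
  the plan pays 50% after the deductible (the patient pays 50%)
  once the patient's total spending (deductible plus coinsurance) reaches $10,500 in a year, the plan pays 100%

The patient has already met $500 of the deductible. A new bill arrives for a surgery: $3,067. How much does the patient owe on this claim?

$2,921

Remaining deductible: $3,275 − $500 = $2,775.
The remaining $292 (= $3,067 − $2,775) moves to coinsurance.
Patient's 50% share of $292 is $146.
That puts the patient's cost at $2,775 + $146 = $2,921 before any cap.
Total out-of-pocket so far would be $500 + $2,921 = $3,421, below the $10,500 cap — no reduction.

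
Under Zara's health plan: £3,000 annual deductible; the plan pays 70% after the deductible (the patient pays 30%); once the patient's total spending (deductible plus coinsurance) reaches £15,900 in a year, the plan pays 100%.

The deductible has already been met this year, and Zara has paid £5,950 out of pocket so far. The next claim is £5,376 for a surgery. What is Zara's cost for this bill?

With the deductible met, the entire £5,376 is subject to coinsurance.
30% of £5,376 = £1,612.80 falls to the patient.
Year-to-date out-of-pocket becomes £5,950 + £1,612.80 = £7,562.80, still under the £15,900 maximum, so no cap applies.

£1,612.80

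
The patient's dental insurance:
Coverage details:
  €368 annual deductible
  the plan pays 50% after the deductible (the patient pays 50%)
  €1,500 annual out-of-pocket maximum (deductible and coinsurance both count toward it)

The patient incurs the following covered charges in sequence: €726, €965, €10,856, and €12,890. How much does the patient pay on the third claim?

Bill 1, €726: €368 to deductible, leaving €358; 50% of €358 = €179. Patient pays €547; OOP now €547.
Bill 2, €965: 50% coinsurance on €965 = €482.50. Patient pays €482.50; OOP now €1,029.50.
Bill 3, €10,856: deductible already satisfied, so patient's share is 50% × €10,856 = €5,428. That would push OOP to €6,457.50, over the €1,500 cap, so patient pays €1,500 − €1,029.50 = €470.50.

€470.50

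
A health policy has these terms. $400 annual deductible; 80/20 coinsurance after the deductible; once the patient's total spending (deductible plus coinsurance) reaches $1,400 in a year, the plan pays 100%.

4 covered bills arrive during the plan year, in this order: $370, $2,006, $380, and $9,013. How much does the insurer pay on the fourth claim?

Claim 1 ($370): fully absorbed by the deductible. Patient owes $370 (running OOP $370). Insurer: $370 − $370 = $0.
Claim 2 ($2,006): $30 to deductible, leaving $1,976; coinsurance $1,976 × 20% = $395.20. Cost to patient: $425.20. OOP to date $795.20. Plan pays $2,006 − $425.20 = $1,580.80.
Claim 3 ($380): deductible met; 20% of $380 = $76. Patient owes $76 (running OOP $871.20). Insurer: $380 − $76 = $304.
Claim 4 ($9,013): deductible already satisfied, so patient's share is 20% × $9,013 = $1,802.60. Adding that to $871.20 gives $2,673.80, past the $1,400 cap; patient pays only $1,400 − $871.20 = $528.80. Plan pays $9,013 − $528.80 = $8,484.20.

$8,484.20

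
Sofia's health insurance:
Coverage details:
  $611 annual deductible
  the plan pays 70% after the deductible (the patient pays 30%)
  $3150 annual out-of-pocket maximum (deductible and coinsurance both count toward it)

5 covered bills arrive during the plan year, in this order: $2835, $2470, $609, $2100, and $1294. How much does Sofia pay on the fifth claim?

$318.10

#1 ($2835): $611 finishes the deductible; $2224 goes to coinsurance; coinsurance $2224 × 30% = $667.20. Patient owes $1278.20 (running OOP $1278.20).
#2 ($2470): deductible met; 30% of $2470 = $741. Patient owes $741 (running OOP $2019.20).
#3 ($609): 30% coinsurance on $609 = $182.70. Patient owes $182.70 (running OOP $2201.90).
#4 ($2100): deductible met; 30% of $2100 = $630. Patient pays $630; OOP now $2831.90.
#5 ($1294): 30% coinsurance on $1294 = $388.20. OOP would hit $3220.10 > $3150, so the cap limits the patient to $3150 − $2831.90 = $318.10.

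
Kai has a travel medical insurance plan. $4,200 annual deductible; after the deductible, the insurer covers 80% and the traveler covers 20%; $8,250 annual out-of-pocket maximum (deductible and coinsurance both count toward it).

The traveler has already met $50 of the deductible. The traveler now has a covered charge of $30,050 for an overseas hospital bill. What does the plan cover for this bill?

$21,850

Deductible still to meet: $4,200 − $50 = $4,150.
After the $4,150 deductible portion, $30,050 − $4,150 = $25,900 is subject to coinsurance.
Traveler's 20% share of $25,900 is $5,180.
That puts the traveler's cost at $4,150 + $5,180 = $9,330 before any cap.
Year-to-date out-of-pocket would reach $50 + $9,330 = $9,380, above the $8,250 maximum, so the traveler pays only $8,250 − $50 = $8,200.
The insurer covers the remainder: $30,050 − $8,200 = $21,850.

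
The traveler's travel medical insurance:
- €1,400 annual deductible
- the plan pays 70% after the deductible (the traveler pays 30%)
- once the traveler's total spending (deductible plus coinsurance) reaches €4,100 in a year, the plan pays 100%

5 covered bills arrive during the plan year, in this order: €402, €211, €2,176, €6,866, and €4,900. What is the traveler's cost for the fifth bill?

Bill 1, €402: fully absorbed by the deductible. Cost to traveler: €402. OOP to date €402.
Bill 2, €211: entire amount goes to the deductible. Cost to traveler: €211. OOP to date €613.
Bill 3, €2,176: €787 finishes the deductible; €1,389 goes to coinsurance; 30% of €1,389 = €416.70. Cost to traveler: €1,203.70. OOP to date €1,816.70.
Bill 4, €6,866: deductible met; 30% of €6,866 = €2,059.80. Traveler owes €2,059.80 (running OOP €3,876.50).
Bill 5, €4,900: deductible met; 30% of €4,900 = €1,470. Adding that to €3,876.50 gives €5,346.50, past the €4,100 cap; traveler pays only €4,100 − €3,876.50 = €223.50.

€223.50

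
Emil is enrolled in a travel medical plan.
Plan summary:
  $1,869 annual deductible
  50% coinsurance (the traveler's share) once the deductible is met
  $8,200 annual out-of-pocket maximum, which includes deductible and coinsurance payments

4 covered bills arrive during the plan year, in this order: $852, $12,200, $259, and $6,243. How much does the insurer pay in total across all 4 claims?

$11,354

Bill 1, $852: entire amount goes to the deductible. Cost to traveler: $852. OOP to date $852. Insurer: $852 − $852 = $0.
Bill 2, $12,200: deductible takes $1,017, $11,183 remains; coinsurance $11,183 × 50% = $5,591.50. Traveler owes $6,608.50 (running OOP $7,460.50). Plan pays $12,200 − $6,608.50 = $5,591.50.
Bill 3, $259: deductible already satisfied, so traveler's share is 50% × $259 = $129.50. Cost to traveler: $129.50. OOP to date $7,590. Insurer: $259 − $129.50 = $129.50.
Bill 4, $6,243: deductible met; 50% of $6,243 = $3,121.50. OOP would hit $10,711.50 > $8,200, so the cap limits the traveler to $8,200 − $7,590 = $610. Insurer: $6,243 − $610 = $5,633.
Insurer total: $0 + $5,591.50 + $129.50 + $5,633 = $11,354.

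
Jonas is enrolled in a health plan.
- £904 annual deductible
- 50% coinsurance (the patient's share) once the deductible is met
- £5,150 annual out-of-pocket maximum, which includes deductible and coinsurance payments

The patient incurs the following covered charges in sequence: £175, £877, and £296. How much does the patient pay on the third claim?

£148

#1 (£175): all of it applies to the deductible. Patient owes £175 (running OOP £175).
#2 (£877): £729 to deductible, leaving £148; patient's 50% is £74. Cost to patient: £803. OOP to date £978.
#3 (£296): 50% coinsurance on £296 = £148. Patient pays £148; OOP now £1,126.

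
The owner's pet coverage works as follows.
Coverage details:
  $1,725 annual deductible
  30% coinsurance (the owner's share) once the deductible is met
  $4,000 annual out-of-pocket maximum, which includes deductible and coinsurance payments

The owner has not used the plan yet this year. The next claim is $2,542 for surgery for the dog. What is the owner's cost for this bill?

The full $1,725 deductible is still open; $1,725 of this bill applies to it.
The remaining $817 (= $2,542 − $1,725) moves to coinsurance.
30% of $817 = $245.10 falls to the owner.
That puts the owner's cost at $1,725 + $245.10 = $1,970.10 before any cap.
Year-to-date out-of-pocket becomes $0 + $1,970.10 = $1,970.10, still under the $4,000 maximum, so no cap applies.

$1,970.10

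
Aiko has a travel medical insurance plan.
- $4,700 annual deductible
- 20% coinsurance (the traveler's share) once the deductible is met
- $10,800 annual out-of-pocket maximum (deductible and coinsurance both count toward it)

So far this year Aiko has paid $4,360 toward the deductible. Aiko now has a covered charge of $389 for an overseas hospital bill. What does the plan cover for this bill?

$39.20

Remaining deductible: $4,700 − $4,360 = $340.
That leaves $389 − $340 = $49 for coinsurance.
20% of $49 = $9.80 falls to the traveler.
That puts the traveler's cost at $340 + $9.80 = $349.80 before any cap.
Year-to-date out-of-pocket becomes $4,360 + $349.80 = $4,709.80, still under the $10,800 maximum, so no cap applies.
Insurer pays the balance: $389 − $349.80 = $39.20.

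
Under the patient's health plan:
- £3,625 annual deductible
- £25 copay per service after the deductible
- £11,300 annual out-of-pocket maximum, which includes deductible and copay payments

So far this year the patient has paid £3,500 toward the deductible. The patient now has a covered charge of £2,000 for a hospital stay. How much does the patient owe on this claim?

£150

Deductible still to meet: £3,625 − £3,500 = £125.
That leaves £2,000 − £125 = £1,875 for the copay.
Copay on this service: £25.
So the patient owes £125 + £25 = £150 before any cap.
Cumulative spending £3,500 + £150 = £3,650 stays under the £11,300 maximum.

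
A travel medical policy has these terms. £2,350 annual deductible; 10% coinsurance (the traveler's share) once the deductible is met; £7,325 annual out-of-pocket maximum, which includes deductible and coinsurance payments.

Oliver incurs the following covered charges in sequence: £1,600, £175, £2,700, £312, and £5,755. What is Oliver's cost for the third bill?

£787.50

Claim 1 — £1,600: all of it applies to the deductible. Traveler pays £1,600; OOP now £1,600.
Claim 2 — £175: all of it applies to the deductible. Traveler owes £175 (running OOP £1,775).
Claim 3 — £2,700: £575 to deductible, leaving £2,125; coinsurance £2,125 × 10% = £212.50. Traveler owes £787.50 (running OOP £2,562.50).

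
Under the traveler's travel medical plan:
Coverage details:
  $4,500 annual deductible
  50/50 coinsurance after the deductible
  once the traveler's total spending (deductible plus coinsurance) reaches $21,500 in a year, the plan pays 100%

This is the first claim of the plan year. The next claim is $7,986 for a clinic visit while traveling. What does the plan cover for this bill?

$1,743

The full $4,500 deductible is still open; $4,500 of this bill applies to it.
After the $4,500 deductible portion, $7,986 − $4,500 = $3,486 is subject to coinsurance.
Traveler's 50% share of $3,486 is $1,743.
That puts the traveler's cost at $4,500 + $1,743 = $6,243 before any cap.
Year-to-date out-of-pocket becomes $0 + $6,243 = $6,243, still under the $21,500 maximum, so no cap applies.
The plan picks up $7,986 − $6,243 = $1,743.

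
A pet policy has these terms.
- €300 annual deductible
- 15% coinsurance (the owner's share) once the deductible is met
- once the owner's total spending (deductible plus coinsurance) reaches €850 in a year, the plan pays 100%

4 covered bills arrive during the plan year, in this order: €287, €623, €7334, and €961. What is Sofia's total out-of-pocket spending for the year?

€850

Claim 1 (€287): entire amount goes to the deductible. Cost to owner: €287. OOP to date €287.
Claim 2 (€623): €13 to deductible, leaving €610; coinsurance €610 × 15% = €91.50. Owner pays €104.50; OOP now €391.50.
Claim 3 (€7334): 15% coinsurance on €7334 = €1100.10. That would push OOP to €1491.60, over the €850 cap, so owner pays €850 − €391.50 = €458.50.
Claim 4 (€961): deductible met; 15% of €961 = €144.15. Adding that to €850 gives €994.15, past the €850 cap; owner pays only €850 − €850 = €0.
Total paid by the owner: €287 + €104.50 + €458.50 + €0 = €850.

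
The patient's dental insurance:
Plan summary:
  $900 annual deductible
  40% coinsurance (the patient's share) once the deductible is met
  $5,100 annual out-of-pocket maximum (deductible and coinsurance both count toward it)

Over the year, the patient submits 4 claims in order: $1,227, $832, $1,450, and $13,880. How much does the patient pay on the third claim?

Claim 1 — $1,227: $900 finishes the deductible; $327 goes to coinsurance; coinsurance $327 × 40% = $130.80. Patient owes $1,030.80 (running OOP $1,030.80).
Claim 2 — $832: 40% coinsurance on $832 = $332.80. Cost to patient: $332.80. OOP to date $1,363.60.
Claim 3 — $1,450: deductible already satisfied, so patient's share is 40% × $1,450 = $580. Patient owes $580 (running OOP $1,943.60).

$580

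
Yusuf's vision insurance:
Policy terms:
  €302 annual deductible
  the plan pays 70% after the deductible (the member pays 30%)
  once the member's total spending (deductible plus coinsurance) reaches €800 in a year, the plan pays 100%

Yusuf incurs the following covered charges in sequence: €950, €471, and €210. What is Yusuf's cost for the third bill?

Claim 1 (€950): €302 to deductible, leaving €648; coinsurance €648 × 30% = €194.40. Member pays €496.40; OOP now €496.40.
Claim 2 (€471): deductible already satisfied, so member's share is 30% × €471 = €141.30. Member pays €141.30; OOP now €637.70.
Claim 3 (€210): deductible already satisfied, so member's share is 30% × €210 = €63. Member owes €63 (running OOP €700.70).

€63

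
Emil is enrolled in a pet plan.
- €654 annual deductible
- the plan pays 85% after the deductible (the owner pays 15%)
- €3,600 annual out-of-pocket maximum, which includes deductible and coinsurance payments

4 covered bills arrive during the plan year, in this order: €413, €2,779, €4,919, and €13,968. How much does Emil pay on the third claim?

Bill 1, €413: all of it applies to the deductible. Cost to owner: €413. OOP to date €413.
Bill 2, €2,779: deductible takes €241, €2,538 remains; 15% of €2,538 = €380.70. Owner owes €621.70 (running OOP €1,034.70).
Bill 3, €4,919: deductible already satisfied, so owner's share is 15% × €4,919 = €737.85. Owner pays €737.85; OOP now €1,772.55.

€737.85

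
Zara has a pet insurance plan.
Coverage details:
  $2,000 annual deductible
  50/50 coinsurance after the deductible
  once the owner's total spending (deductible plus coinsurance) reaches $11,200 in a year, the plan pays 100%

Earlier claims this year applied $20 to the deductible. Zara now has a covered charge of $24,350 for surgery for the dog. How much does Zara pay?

$11,180

$20 of the $2,000 deductible is already met, leaving $1,980.
That leaves $24,350 − $1,980 = $22,370 for coinsurance.
Owner's 50% share of $22,370 is $11,185.
Owner responsibility before any cap: $1,980 + $11,185 = $13,165.
Adding $13,165 to the $20 already spent would give $13,185, which exceeds the $11,200 cap; the owner pays just $11,200 − $20 = $11,180.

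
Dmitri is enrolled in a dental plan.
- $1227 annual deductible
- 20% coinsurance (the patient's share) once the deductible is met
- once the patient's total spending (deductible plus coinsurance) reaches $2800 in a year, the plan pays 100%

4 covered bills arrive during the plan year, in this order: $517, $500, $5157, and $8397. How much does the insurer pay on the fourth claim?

$7813.40

Bill 1, $517: fully absorbed by the deductible. Patient owes $517 (running OOP $517). Plan pays $517 − $517 = $0.
Bill 2, $500: all of it applies to the deductible. Patient pays $500; OOP now $1017. Insurer: $500 − $500 = $0.
Bill 3, $5157: $210 finishes the deductible; $4947 goes to coinsurance; patient's 20% is $989.40. Patient pays $1199.40; OOP now $2216.40. Insurer: $5157 − $1199.40 = $3957.60.
Bill 4, $8397: deductible already satisfied, so patient's share is 20% × $8397 = $1679.40. That would push OOP to $3895.80, over the $2800 cap, so patient pays $2800 − $2216.40 = $583.60. Plan pays $8397 − $583.60 = $7813.40.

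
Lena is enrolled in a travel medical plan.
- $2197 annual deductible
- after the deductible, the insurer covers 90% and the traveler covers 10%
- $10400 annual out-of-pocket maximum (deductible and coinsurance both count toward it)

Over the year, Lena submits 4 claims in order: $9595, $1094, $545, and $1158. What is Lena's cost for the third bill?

$54.50

Claim 1 ($9595): deductible takes $2197, $7398 remains; traveler's 10% is $739.80. Cost to traveler: $2936.80. OOP to date $2936.80.
Claim 2 ($1094): 10% coinsurance on $1094 = $109.40. Traveler owes $109.40 (running OOP $3046.20).
Claim 3 ($545): deductible met; 10% of $545 = $54.50. Traveler owes $54.50 (running OOP $3100.70).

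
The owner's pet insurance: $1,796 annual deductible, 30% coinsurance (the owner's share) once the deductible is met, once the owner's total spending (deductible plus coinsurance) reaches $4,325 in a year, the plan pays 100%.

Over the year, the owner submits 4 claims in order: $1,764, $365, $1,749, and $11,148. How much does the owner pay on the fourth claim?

$1,904.40

Bill 1, $1,764: entire amount goes to the deductible. Owner pays $1,764; OOP now $1,764.
Bill 2, $365: deductible takes $32, $333 remains; 30% of $333 = $99.90. Owner pays $131.90; OOP now $1,895.90.
Bill 3, $1,749: deductible met; 30% of $1,749 = $524.70. Cost to owner: $524.70. OOP to date $2,420.60.
Bill 4, $11,148: deductible already satisfied, so owner's share is 30% × $11,148 = $3,344.40. That would push OOP to $5,765, over the $4,325 cap, so owner pays $4,325 − $2,420.60 = $1,904.40.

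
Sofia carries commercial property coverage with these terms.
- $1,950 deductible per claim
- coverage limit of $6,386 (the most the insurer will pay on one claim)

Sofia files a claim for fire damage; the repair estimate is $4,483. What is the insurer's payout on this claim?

Subtract the deductible: $4,483 − $1,950 = $2,533.
That's under the $6,386 cap, so the insurer reimburses the full $2,533.

$2,533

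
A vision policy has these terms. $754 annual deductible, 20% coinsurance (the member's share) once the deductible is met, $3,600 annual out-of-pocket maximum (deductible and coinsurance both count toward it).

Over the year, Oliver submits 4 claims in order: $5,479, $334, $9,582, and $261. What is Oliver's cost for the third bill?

$1,834.20

Claim 1 ($5,479): $754 finishes the deductible; $4,725 goes to coinsurance; member's 20% is $945. Cost to member: $1,699. OOP to date $1,699.
Claim 2 ($334): deductible already satisfied, so member's share is 20% × $334 = $66.80. Member owes $66.80 (running OOP $1,765.80).
Claim 3 ($9,582): deductible already satisfied, so member's share is 20% × $9,582 = $1,916.40. Adding that to $1,765.80 gives $3,682.20, past the $3,600 cap; member pays only $3,600 − $1,765.80 = $1,834.20.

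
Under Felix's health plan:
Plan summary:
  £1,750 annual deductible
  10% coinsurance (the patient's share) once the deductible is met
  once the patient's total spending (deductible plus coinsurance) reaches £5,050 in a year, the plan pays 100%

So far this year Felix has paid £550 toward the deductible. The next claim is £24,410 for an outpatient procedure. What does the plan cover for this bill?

Remaining deductible: £1,750 − £550 = £1,200.
That leaves £24,410 − £1,200 = £23,210 for coinsurance.
Patient's 10% share of £23,210 is £2,321.
So the patient owes £1,200 + £2,321 = £3,521 before any cap.
Total out-of-pocket so far would be £550 + £3,521 = £4,071, below the £5,050 cap — no reduction.
The plan picks up £24,410 − £3,521 = £20,889.

£20,889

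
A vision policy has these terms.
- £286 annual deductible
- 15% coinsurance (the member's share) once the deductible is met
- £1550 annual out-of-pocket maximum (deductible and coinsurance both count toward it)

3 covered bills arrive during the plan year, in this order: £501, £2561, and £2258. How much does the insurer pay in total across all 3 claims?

£4278.90

Claim 1 (£501): £286 to deductible, leaving £215; coinsurance £215 × 15% = £32.25. Member owes £318.25 (running OOP £318.25). Plan pays £501 − £318.25 = £182.75.
Claim 2 (£2561): 15% coinsurance on £2561 = £384.15. Cost to member: £384.15. OOP to date £702.40. Insurer: £2561 − £384.15 = £2176.85.
Claim 3 (£2258): deductible met; 15% of £2258 = £338.70. Cost to member: £338.70. OOP to date £1041.10. Plan pays £2258 − £338.70 = £1919.30.
Insurer total = bills − member's total = £5320 − £1041.10 = £4278.90.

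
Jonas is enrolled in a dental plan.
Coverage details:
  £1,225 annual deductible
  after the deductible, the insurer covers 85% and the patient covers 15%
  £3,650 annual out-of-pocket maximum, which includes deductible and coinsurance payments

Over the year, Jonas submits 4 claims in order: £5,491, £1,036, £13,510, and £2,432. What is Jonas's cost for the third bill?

£1,629.70

#1 (£5,491): £1,225 to deductible, leaving £4,266; 15% of £4,266 = £639.90. Patient owes £1,864.90 (running OOP £1,864.90).
#2 (£1,036): deductible met; 15% of £1,036 = £155.40. Patient owes £155.40 (running OOP £2,020.30).
#3 (£13,510): deductible already satisfied, so patient's share is 15% × £13,510 = £2,026.50. OOP would hit £4,046.80 > £3,650, so the cap limits the patient to £3,650 − £2,020.30 = £1,629.70.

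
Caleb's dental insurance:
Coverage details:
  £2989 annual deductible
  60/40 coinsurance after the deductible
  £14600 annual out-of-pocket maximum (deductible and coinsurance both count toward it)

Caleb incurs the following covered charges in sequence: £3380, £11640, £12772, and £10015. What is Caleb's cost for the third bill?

Bill 1, £3380: deductible takes £2989, £391 remains; 40% of £391 = £156.40. Patient pays £3145.40; OOP now £3145.40.
Bill 2, £11640: deductible met; 40% of £11640 = £4656. Patient pays £4656; OOP now £7801.40.
Bill 3, £12772: 40% coinsurance on £12772 = £5108.80. Patient owes £5108.80 (running OOP £12910.20).

£5108.80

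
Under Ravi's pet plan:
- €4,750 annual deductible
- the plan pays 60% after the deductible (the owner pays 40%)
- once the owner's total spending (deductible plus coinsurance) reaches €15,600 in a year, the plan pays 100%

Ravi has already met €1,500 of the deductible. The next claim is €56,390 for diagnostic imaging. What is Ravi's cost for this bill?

Remaining deductible: €4,750 − €1,500 = €3,250.
The remaining €53,140 (= €56,390 − €3,250) moves to coinsurance.
Owner's 40% share of €53,140 is €21,256.
That puts the owner's cost at €3,250 + €21,256 = €24,506 before any cap.
Year-to-date out-of-pocket would reach €1,500 + €24,506 = €26,006, above the €15,600 maximum, so the owner pays only €15,600 − €1,500 = €14,100.

€14,100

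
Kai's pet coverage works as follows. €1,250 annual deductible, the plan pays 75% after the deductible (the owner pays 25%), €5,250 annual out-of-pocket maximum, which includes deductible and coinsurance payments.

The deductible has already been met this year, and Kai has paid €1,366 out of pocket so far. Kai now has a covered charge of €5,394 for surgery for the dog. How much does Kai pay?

€1,348.50

With the deductible met, the entire €5,394 is subject to coinsurance.
25% of €5,394 = €1,348.50 falls to the owner.
Cumulative spending €1,366 + €1,348.50 = €2,714.50 stays under the €5,250 maximum.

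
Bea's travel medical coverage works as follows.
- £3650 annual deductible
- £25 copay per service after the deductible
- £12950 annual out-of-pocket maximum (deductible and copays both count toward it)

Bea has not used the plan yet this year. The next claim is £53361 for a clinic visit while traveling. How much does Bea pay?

£3675

Nothing has been paid toward the £3650 deductible, so the first £3650 of this charge is applied there.
That leaves £53361 − £3650 = £49711 for the copay.
Copay on this service: £25.
Traveler responsibility before any cap: £3650 + £25 = £3675.
Cumulative spending £0 + £3675 = £3675 stays under the £12950 maximum.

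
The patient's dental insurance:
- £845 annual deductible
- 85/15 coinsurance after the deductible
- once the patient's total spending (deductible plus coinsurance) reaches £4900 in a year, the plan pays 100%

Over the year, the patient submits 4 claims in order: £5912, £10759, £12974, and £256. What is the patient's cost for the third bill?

£1681.10

#1 (£5912): £845 to deductible, leaving £5067; coinsurance £5067 × 15% = £760.05. Patient owes £1605.05 (running OOP £1605.05).
#2 (£10759): deductible already satisfied, so patient's share is 15% × £10759 = £1613.85. Patient owes £1613.85 (running OOP £3218.90).
#3 (£12974): deductible already satisfied, so patient's share is 15% × £12974 = £1946.10. Adding that to £3218.90 gives £5165, past the £4900 cap; patient pays only £4900 − £3218.90 = £1681.10.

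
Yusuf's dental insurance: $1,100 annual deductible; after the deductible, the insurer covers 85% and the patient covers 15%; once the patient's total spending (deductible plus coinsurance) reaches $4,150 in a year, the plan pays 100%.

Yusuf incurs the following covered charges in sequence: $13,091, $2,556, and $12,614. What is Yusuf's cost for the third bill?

Claim 1 ($13,091): $1,100 finishes the deductible; $11,991 goes to coinsurance; 15% of $11,991 = $1,798.65. Cost to patient: $2,898.65. OOP to date $2,898.65.
Claim 2 ($2,556): 15% coinsurance on $2,556 = $383.40. Patient pays $383.40; OOP now $3,282.05.
Claim 3 ($12,614): 15% coinsurance on $12,614 = $1,892.10. OOP would hit $5,174.15 > $4,150, so the cap limits the patient to $4,150 − $3,282.05 = $867.95.

$867.95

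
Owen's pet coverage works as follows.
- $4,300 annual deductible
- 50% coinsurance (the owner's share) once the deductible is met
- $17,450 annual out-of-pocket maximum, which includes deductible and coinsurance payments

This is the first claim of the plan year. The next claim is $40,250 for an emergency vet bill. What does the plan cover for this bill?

Deductible not yet touched, so the first $4,300 of the bill goes to the deductible.
After the $4,300 deductible portion, $40,250 − $4,300 = $35,950 is subject to coinsurance.
50% of $35,950 = $17,975 falls to the owner.
That puts the owner's cost at $4,300 + $17,975 = $22,275 before any cap.
Year-to-date out-of-pocket would reach $0 + $22,275 = $22,275, above the $17,450 maximum, so the owner pays only $17,450 − $0 = $17,450.
The plan picks up $40,250 − $17,450 = $22,800.

$22,800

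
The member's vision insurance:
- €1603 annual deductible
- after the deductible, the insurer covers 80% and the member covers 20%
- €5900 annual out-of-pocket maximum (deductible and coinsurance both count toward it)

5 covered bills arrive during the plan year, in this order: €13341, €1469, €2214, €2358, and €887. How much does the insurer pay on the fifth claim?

#1 (€13341): deductible takes €1603, €11738 remains; coinsurance €11738 × 20% = €2347.60. Cost to member: €3950.60. OOP to date €3950.60. Insurer: €13341 − €3950.60 = €9390.40.
#2 (€1469): deductible already satisfied, so member's share is 20% × €1469 = €293.80. Member owes €293.80 (running OOP €4244.40). Insurer: €1469 − €293.80 = €1175.20.
#3 (€2214): deductible met; 20% of €2214 = €442.80. Member pays €442.80; OOP now €4687.20. Insurer: €2214 − €442.80 = €1771.20.
#4 (€2358): 20% coinsurance on €2358 = €471.60. Member owes €471.60 (running OOP €5158.80). Plan pays €2358 − €471.60 = €1886.40.
#5 (€887): deductible met; 20% of €887 = €177.40. Member pays €177.40; OOP now €5336.20. Plan pays €887 − €177.40 = €709.60.

€709.60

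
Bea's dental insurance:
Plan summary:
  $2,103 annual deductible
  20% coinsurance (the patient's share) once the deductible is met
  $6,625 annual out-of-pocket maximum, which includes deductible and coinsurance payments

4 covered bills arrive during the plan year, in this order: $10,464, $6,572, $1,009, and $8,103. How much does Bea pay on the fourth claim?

Claim 1 ($10,464): $2,103 to deductible, leaving $8,361; patient's 20% is $1,672.20. Patient pays $3,775.20; OOP now $3,775.20.
Claim 2 ($6,572): deductible already satisfied, so patient's share is 20% × $6,572 = $1,314.40. Patient pays $1,314.40; OOP now $5,089.60.
Claim 3 ($1,009): deductible already satisfied, so patient's share is 20% × $1,009 = $201.80. Patient pays $201.80; OOP now $5,291.40.
Claim 4 ($8,103): deductible already satisfied, so patient's share is 20% × $8,103 = $1,620.60. That would push OOP to $6,912, over the $6,625 cap, so patient pays $6,625 − $5,291.40 = $1,333.60.

$1,333.60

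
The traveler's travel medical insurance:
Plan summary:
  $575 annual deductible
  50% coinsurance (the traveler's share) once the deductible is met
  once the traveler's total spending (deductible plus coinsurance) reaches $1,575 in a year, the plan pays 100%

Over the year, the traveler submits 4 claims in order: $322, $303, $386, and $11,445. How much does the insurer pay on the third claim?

$193

Claim 1 — $322: all of it applies to the deductible. Traveler pays $322; OOP now $322. Plan pays $322 − $322 = $0.
Claim 2 — $303: $253 finishes the deductible; $50 goes to coinsurance; 50% of $50 = $25. Traveler owes $278 (running OOP $600). Insurer: $303 − $278 = $25.
Claim 3 — $386: deductible already satisfied, so traveler's share is 50% × $386 = $193. Traveler pays $193; OOP now $793. Insurer: $386 − $193 = $193.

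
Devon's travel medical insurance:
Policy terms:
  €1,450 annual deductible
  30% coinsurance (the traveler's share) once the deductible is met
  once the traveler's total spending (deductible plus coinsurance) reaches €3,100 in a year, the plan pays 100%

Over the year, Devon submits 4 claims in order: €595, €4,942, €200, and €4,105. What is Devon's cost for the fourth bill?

€363.90

#1 (€595): entire amount goes to the deductible. Cost to traveler: €595. OOP to date €595.
#2 (€4,942): €855 finishes the deductible; €4,087 goes to coinsurance; traveler's 30% is €1,226.10. Traveler pays €2,081.10; OOP now €2,676.10.
#3 (€200): 30% coinsurance on €200 = €60. Cost to traveler: €60. OOP to date €2,736.10.
#4 (€4,105): 30% coinsurance on €4,105 = €1,231.50. OOP would hit €3,967.60 > €3,100, so the cap limits the traveler to €3,100 − €2,736.10 = €363.90.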